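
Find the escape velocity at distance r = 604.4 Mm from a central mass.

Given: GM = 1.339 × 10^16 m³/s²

Convert to SI: r = 604.4 Mm = 6.044e+08 m.
Escape velocity comes from setting total energy to zero: ½v² − GM/r = 0 ⇒ v_esc = √(2GM / r).
v_esc = √(2 · 1.339e+16 / 6.044e+08) m/s ≈ 6656 m/s = 6.656 km/s.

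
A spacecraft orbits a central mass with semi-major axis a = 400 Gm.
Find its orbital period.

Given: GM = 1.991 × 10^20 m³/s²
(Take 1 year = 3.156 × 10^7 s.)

Convert to SI: a = 400 Gm = 4e+11 m.
Kepler's third law: T = 2π √(a³ / GM).
Substituting a = 4e+11 m and GM = 1.991e+20 m³/s²:
T = 2π √((4e+11)³ / 1.991e+20) s
T ≈ 1.127e+08 s = 3.569 years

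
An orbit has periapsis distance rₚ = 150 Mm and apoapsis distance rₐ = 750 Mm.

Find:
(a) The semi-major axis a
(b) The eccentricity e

Convert to SI: rₚ = 150 Mm = 1.5e+08 m; rₐ = 750 Mm = 7.5e+08 m.
(a) a = (rₚ + rₐ) / 2 = (1.5e+08 + 7.5e+08) / 2 ≈ 4.5e+08 m = 450 Mm.
(b) e = (rₐ − rₚ) / (rₐ + rₚ) = (7.5e+08 − 1.5e+08) / (7.5e+08 + 1.5e+08) ≈ 0.6667.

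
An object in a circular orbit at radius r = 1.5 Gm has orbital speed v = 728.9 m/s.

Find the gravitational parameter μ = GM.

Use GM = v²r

Convert to SI: r = 1.5 Gm = 1.5e+09 m.
For a circular orbit v² = GM/r, so GM = v² · r.
GM = (728.9)² · 1.5e+09 m³/s² ≈ 7.969e+14 m³/s² = 7.969 × 10^14 m³/s².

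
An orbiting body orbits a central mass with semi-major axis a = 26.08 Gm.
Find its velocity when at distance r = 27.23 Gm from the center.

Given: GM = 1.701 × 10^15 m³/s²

Convert to SI: a = 26.08 Gm = 2.608e+10 m; r = 27.23 Gm = 2.723e+10 m.
Vis-viva: v = √(GM · (2/r − 1/a)).
2/r − 1/a = 2/2.723e+10 − 1/2.608e+10 = 3.51048e-11 m⁻¹.
v = √(1.701e+15 · 3.51048e-11) m/s ≈ 244.4 m/s = 244.4 m/s.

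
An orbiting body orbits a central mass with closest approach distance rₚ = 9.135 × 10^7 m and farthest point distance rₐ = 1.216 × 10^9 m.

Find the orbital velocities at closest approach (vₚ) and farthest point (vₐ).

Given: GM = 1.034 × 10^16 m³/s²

Use the vis-viva equation v² = GM(2/r − 1/a) with a = (rₚ + rₐ)/2 = (9.135e+07 + 1.216e+09)/2 = 6.53675e+08 m.
vₚ = √(GM · (2/rₚ − 1/a)) = √(1.034e+16 · (2/9.135e+07 − 1/6.53675e+08)) m/s ≈ 1.451e+04 m/s = 14.51 km/s.
vₐ = √(GM · (2/rₐ − 1/a)) = √(1.034e+16 · (2/1.216e+09 − 1/6.53675e+08)) m/s ≈ 1090 m/s = 1.09 km/s.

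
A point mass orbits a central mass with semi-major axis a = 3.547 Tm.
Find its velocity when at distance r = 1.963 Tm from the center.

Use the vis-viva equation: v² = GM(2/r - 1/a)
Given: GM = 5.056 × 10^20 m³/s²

Convert to SI: a = 3.547 Tm = 3.547e+12 m; r = 1.963 Tm = 1.963e+12 m.
Vis-viva: v = √(GM · (2/r − 1/a)).
2/r − 1/a = 2/1.963e+12 − 1/3.547e+12 = 7.3692e-13 m⁻¹.
v = √(5.056e+20 · 7.3692e-13) m/s ≈ 1.93e+04 m/s = 19.3 km/s.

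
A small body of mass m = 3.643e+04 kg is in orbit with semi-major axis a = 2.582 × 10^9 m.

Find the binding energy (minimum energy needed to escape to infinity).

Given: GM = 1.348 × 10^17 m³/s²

Total orbital energy is E = −GMm/(2a); binding energy is E_bind = −E = GMm/(2a).
E_bind = 1.348e+17 · 3.643e+04 / (2 · 2.582e+09) J ≈ 9.51e+11 J = 951 GJ.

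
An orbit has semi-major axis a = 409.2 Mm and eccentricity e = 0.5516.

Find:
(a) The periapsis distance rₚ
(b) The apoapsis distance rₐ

Convert to SI: a = 409.2 Mm = 4.092e+08 m.
(a) rₚ = a(1 − e) = 4.092e+08 · (1 − 0.5516) = 4.092e+08 · 0.4484 ≈ 1.835e+08 m = 183.5 Mm.
(b) rₐ = a(1 + e) = 4.092e+08 · (1 + 0.5516) = 4.092e+08 · 1.5516 ≈ 6.349e+08 m = 634.9 Mm.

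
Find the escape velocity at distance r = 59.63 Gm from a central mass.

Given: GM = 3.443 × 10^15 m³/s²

Convert to SI: r = 59.63 Gm = 5.963e+10 m.
Escape velocity comes from setting total energy to zero: ½v² − GM/r = 0 ⇒ v_esc = √(2GM / r).
v_esc = √(2 · 3.443e+15 / 5.963e+10) m/s ≈ 339.8 m/s = 339.8 m/s.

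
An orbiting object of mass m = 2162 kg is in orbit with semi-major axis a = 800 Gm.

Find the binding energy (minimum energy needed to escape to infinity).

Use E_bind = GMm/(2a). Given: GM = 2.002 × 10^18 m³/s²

Convert to SI: a = 800 Gm = 8e+11 m.
Total orbital energy is E = −GMm/(2a); binding energy is E_bind = −E = GMm/(2a).
E_bind = 2.002e+18 · 2162 / (2 · 8e+11) J ≈ 2.705e+09 J = 2.705 GJ.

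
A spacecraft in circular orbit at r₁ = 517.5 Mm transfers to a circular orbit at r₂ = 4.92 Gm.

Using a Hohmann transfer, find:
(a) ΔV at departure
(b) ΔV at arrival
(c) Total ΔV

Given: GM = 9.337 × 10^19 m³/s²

Convert to SI: r₁ = 517.5 Mm = 5.175e+08 m; r₂ = 4.92 Gm = 4.92e+09 m.
Transfer semi-major axis: a_t = (r₁ + r₂)/2 = (5.175e+08 + 4.92e+09)/2 = 2.71875e+09 m.
Circular speeds: v₁ = √(GM/r₁) = 424765 m/s, v₂ = √(GM/r₂) = 137759 m/s.
Transfer speeds (vis-viva v² = GM(2/r − 1/a_t)): v₁ᵗ = 571408 m/s, v₂ᵗ = 60102.4 m/s.
(a) ΔV₁ = |v₁ᵗ − v₁| ≈ 1.466e+05 m/s = 146.6 km/s.
(b) ΔV₂ = |v₂ − v₂ᵗ| ≈ 7.766e+04 m/s = 77.66 km/s.
(c) ΔV_total = ΔV₁ + ΔV₂ ≈ 2.243e+05 m/s = 224.3 km/s.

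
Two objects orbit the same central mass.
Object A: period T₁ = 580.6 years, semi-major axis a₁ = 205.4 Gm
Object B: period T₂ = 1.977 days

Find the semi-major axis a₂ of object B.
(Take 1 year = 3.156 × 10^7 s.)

Convert to SI: T₁ = 580.6 years = 1.83237e+10 s; a₁ = 205.4 Gm = 2.054e+11 m; T₂ = 1.977 days = 170813 s.
Kepler's third law: (T₁/T₂)² = (a₁/a₂)³ ⇒ a₂ = a₁ · (T₂/T₁)^(2/3).
T₂/T₁ = 170813 / 1.83237e+10 = 9.32194e-06.
a₂ = 2.054e+11 · (9.32194e-06)^(2/3) m ≈ 9.098e+07 m = 90.98 Mm.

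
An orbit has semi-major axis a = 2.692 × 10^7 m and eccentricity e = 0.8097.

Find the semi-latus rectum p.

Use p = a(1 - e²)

p = a (1 − e²).
p = 2.692e+07 · (1 − (0.8097)²) = 2.692e+07 · 0.344386 ≈ 9.271e+06 m = 9.271 × 10^6 m.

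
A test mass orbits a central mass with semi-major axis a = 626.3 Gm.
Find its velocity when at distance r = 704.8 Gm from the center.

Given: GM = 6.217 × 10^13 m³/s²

Convert to SI: a = 626.3 Gm = 6.263e+11 m; r = 704.8 Gm = 7.048e+11 m.
Vis-viva: v = √(GM · (2/r − 1/a)).
2/r − 1/a = 2/7.048e+11 − 1/6.263e+11 = 1.24101e-12 m⁻¹.
v = √(6.217e+13 · 1.24101e-12) m/s ≈ 8.784 m/s = 8.784 m/s.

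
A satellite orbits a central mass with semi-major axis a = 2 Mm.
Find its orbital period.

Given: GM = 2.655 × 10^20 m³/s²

Convert to SI: a = 2 Mm = 2e+06 m.
Kepler's third law: T = 2π √(a³ / GM).
Substituting a = 2e+06 m and GM = 2.655e+20 m³/s²:
T = 2π √((2e+06)³ / 2.655e+20) s
T ≈ 1.091 s = 1.091 seconds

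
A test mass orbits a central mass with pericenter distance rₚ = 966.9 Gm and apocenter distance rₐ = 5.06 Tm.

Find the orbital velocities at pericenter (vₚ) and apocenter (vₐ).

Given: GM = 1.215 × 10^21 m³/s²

Convert to SI: rₚ = 966.9 Gm = 9.669e+11 m; rₐ = 5.06 Tm = 5.06e+12 m.
Use the vis-viva equation v² = GM(2/r − 1/a) with a = (rₚ + rₐ)/2 = (9.669e+11 + 5.06e+12)/2 = 3.01345e+12 m.
vₚ = √(GM · (2/rₚ − 1/a)) = √(1.215e+21 · (2/9.669e+11 − 1/3.01345e+12)) m/s ≈ 4.593e+04 m/s = 45.93 km/s.
vₐ = √(GM · (2/rₐ − 1/a)) = √(1.215e+21 · (2/5.06e+12 − 1/3.01345e+12)) m/s ≈ 8778 m/s = 8.778 km/s.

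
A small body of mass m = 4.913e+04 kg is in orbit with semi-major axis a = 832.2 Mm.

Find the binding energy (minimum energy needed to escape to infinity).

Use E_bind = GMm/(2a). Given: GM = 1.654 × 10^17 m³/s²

Convert to SI: a = 832.2 Mm = 8.322e+08 m.
Total orbital energy is E = −GMm/(2a); binding energy is E_bind = −E = GMm/(2a).
E_bind = 1.654e+17 · 4.913e+04 / (2 · 8.322e+08) J ≈ 4.882e+12 J = 4.882 TJ.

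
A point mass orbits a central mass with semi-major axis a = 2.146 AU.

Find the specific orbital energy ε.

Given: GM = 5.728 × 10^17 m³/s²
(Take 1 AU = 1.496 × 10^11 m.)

Convert to SI: a = 2.146 AU = 3.21042e+11 m.
ε = −GM / (2a).
ε = −5.728e+17 / (2 · 3.21042e+11) J/kg ≈ -8.921e+05 J/kg = -892.1 kJ/kg.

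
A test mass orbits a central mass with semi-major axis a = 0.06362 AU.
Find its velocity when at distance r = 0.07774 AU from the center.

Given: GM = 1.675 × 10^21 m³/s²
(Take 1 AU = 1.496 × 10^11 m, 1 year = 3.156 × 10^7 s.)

Convert to SI: a = 0.06362 AU = 9.51755e+09 m; r = 0.07774 AU = 1.16299e+10 m.
Vis-viva: v = √(GM · (2/r − 1/a)).
2/r − 1/a = 2/1.16299e+10 − 1/9.51755e+09 = 6.69014e-11 m⁻¹.
v = √(1.675e+21 · 6.69014e-11) m/s ≈ 3.348e+05 m/s = 70.62 AU/year.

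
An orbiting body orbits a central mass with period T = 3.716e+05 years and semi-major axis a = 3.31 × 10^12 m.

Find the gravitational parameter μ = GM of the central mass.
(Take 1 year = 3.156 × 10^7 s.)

Convert to SI: T = 3.716e+05 years = 1.17277e+13 s.
GM = 4π² · a³ / T².
GM = 4π² · (3.31e+12)³ / (1.17277e+13)² m³/s² ≈ 1.041e+13 m³/s² = 1.041 × 10^13 m³/s².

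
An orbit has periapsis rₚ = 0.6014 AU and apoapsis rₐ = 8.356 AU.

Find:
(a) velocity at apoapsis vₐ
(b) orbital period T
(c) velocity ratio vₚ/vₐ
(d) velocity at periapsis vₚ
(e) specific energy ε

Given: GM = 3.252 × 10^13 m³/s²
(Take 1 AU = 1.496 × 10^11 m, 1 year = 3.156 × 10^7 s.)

Convert to SI: rₚ = 0.6014 AU = 8.99694e+10 m; rₐ = 8.356 AU = 1.25006e+12 m.
(a) With a = (rₚ + rₐ)/2 = 6.70014e+11 m, vₐ = √(GM (2/rₐ − 1/a)) = √(3.252e+13 · (2/1.25006e+12 − 1/6.70014e+11)) m/s ≈ 1.869 m/s
(b) With a = (rₚ + rₐ)/2 = 6.70014e+11 m, T = 2π √(a³/GM) = 2π √((6.70014e+11)³/3.252e+13) s ≈ 6.043e+11 s
(c) Conservation of angular momentum (rₚvₚ = rₐvₐ) gives vₚ/vₐ = rₐ/rₚ = 1.25006e+12/8.99694e+10 ≈ 13.89
(d) With a = (rₚ + rₐ)/2 = 6.70014e+11 m, vₚ = √(GM (2/rₚ − 1/a)) = √(3.252e+13 · (2/8.99694e+10 − 1/6.70014e+11)) m/s ≈ 25.97 m/s
(e) With a = (rₚ + rₐ)/2 = 6.70014e+11 m, ε = −GM/(2a) = −3.252e+13/(2 · 6.70014e+11) J/kg ≈ -24.27 J/kg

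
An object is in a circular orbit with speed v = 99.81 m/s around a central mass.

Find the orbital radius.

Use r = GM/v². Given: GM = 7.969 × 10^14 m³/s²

For a circular orbit, v² = GM / r, so r = GM / v².
r = 7.969e+14 / (99.81)² m ≈ 7.999e+10 m = 79.99 Gm.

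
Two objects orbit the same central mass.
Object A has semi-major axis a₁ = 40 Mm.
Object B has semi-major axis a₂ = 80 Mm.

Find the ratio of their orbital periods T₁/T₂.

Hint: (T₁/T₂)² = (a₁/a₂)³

Convert to SI: a₁ = 40 Mm = 4e+07 m; a₂ = 80 Mm = 8e+07 m.
From Kepler's third law, (T₁/T₂)² = (a₁/a₂)³, so T₁/T₂ = (a₁/a₂)^(3/2).
a₁/a₂ = 4e+07 / 8e+07 = 0.5.
T₁/T₂ = (0.5)^(3/2) ≈ 0.3536.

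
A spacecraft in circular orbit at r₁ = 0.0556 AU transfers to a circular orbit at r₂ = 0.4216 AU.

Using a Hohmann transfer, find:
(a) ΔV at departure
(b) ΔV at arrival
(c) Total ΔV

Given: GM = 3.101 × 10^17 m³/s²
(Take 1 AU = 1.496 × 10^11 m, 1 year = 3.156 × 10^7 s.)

Convert to SI: r₁ = 0.0556 AU = 8.31776e+09 m; r₂ = 0.4216 AU = 6.30714e+10 m.
Transfer semi-major axis: a_t = (r₁ + r₂)/2 = (8.31776e+09 + 6.30714e+10)/2 = 3.56946e+10 m.
Circular speeds: v₁ = √(GM/r₁) = 6105.87 m/s, v₂ = √(GM/r₂) = 2217.35 m/s.
Transfer speeds (vis-viva v² = GM(2/r − 1/a_t)): v₁ᵗ = 8116.39 m/s, v₂ᵗ = 1070.38 m/s.
(a) ΔV₁ = |v₁ᵗ − v₁| ≈ 2011 m/s = 0.4241 AU/year.
(b) ΔV₂ = |v₂ − v₂ᵗ| ≈ 1147 m/s = 0.242 AU/year.
(c) ΔV_total = ΔV₁ + ΔV₂ ≈ 3157 m/s = 0.6661 AU/year.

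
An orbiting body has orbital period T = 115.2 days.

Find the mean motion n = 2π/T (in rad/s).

Convert to SI: T = 115.2 days = 9.95328e+06 s.
n = 2π / T.
n = 2π / 9.95328e+06 s ≈ 6.313e-07 rad/s.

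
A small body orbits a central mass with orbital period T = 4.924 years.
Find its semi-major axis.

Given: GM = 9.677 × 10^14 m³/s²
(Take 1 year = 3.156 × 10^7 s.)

Convert to SI: T = 4.924 years = 1.55401e+08 s.
Invert Kepler's third law: a = (GM · T² / (4π²))^(1/3).
Substituting T = 1.55401e+08 s and GM = 9.677e+14 m³/s²:
a = (9.677e+14 · (1.55401e+08)² / (4π²))^(1/3) m
a ≈ 8.396e+09 m = 8.396 × 10^9 m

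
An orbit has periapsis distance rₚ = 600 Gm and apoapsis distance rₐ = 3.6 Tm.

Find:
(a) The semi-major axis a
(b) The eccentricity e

Convert to SI: rₚ = 600 Gm = 6e+11 m; rₐ = 3.6 Tm = 3.6e+12 m.
(a) a = (rₚ + rₐ) / 2 = (6e+11 + 3.6e+12) / 2 ≈ 2.1e+12 m = 2.1 Tm.
(b) e = (rₐ − rₚ) / (rₐ + rₚ) = (3.6e+12 − 6e+11) / (3.6e+12 + 6e+11) ≈ 0.7143.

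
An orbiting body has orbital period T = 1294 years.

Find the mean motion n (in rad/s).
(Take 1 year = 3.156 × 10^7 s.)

Convert to SI: T = 1294 years = 4.08386e+10 s.
n = 2π / T.
n = 2π / 4.08386e+10 s ≈ 1.539e-10 rad/s.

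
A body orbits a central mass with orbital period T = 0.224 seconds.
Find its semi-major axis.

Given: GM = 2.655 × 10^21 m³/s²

Invert Kepler's third law: a = (GM · T² / (4π²))^(1/3).
Substituting T = 0.224 s and GM = 2.655e+21 m³/s²:
a = (2.655e+21 · (0.224)² / (4π²))^(1/3) m
a ≈ 1.5e+06 m = 1.5 Mm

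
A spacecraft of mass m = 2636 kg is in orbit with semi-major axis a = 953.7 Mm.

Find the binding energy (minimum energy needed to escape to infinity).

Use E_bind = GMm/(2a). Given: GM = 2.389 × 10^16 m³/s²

Convert to SI: a = 953.7 Mm = 9.537e+08 m.
Total orbital energy is E = −GMm/(2a); binding energy is E_bind = −E = GMm/(2a).
E_bind = 2.389e+16 · 2636 / (2 · 9.537e+08) J ≈ 3.302e+10 J = 33.02 GJ.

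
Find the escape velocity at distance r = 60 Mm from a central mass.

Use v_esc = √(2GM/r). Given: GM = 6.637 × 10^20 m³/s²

Convert to SI: r = 60 Mm = 6e+07 m.
Escape velocity comes from setting total energy to zero: ½v² − GM/r = 0 ⇒ v_esc = √(2GM / r).
v_esc = √(2 · 6.637e+20 / 6e+07) m/s ≈ 4.704e+06 m/s = 4704 km/s.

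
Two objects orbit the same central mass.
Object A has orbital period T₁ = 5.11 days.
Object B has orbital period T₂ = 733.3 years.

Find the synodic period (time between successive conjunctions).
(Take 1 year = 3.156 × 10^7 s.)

Convert to SI: T₁ = 5.11 days = 441504 s; T₂ = 733.3 years = 2.31429e+10 s.
T_syn = |T₁ · T₂ / (T₁ − T₂)|.
T_syn = |441504 · 2.31429e+10 / (441504 − 2.31429e+10)| s ≈ 4.415e+05 s = 5.11 days.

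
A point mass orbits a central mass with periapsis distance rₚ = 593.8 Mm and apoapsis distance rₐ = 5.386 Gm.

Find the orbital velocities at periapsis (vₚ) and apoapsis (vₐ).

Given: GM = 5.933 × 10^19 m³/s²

Convert to SI: rₚ = 593.8 Mm = 5.938e+08 m; rₐ = 5.386 Gm = 5.386e+09 m.
Use the vis-viva equation v² = GM(2/r − 1/a) with a = (rₚ + rₐ)/2 = (5.938e+08 + 5.386e+09)/2 = 2.9899e+09 m.
vₚ = √(GM · (2/rₚ − 1/a)) = √(5.933e+19 · (2/5.938e+08 − 1/2.9899e+09)) m/s ≈ 4.243e+05 m/s = 424.3 km/s.
vₐ = √(GM · (2/rₐ − 1/a)) = √(5.933e+19 · (2/5.386e+09 − 1/2.9899e+09)) m/s ≈ 4.677e+04 m/s = 46.77 km/s.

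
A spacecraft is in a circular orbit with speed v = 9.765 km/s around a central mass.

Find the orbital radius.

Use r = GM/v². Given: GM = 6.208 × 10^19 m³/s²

Convert to SI: v = 9.765 km/s = 9765 m/s.
For a circular orbit, v² = GM / r, so r = GM / v².
r = 6.208e+19 / (9765)² m ≈ 6.51e+11 m = 651 Gm.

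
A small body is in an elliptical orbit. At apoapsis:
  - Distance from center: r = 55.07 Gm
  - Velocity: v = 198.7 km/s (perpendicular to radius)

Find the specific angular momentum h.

Convert to SI: r = 55.07 Gm = 5.507e+10 m; v = 198.7 km/s = 198700 m/s.
With v perpendicular to r, h = r · v.
h = 5.507e+10 · 198700 m²/s ≈ 1.094e+16 m²/s.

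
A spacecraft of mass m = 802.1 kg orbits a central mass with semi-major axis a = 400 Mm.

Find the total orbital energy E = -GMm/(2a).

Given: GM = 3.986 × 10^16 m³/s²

Convert to SI: a = 400 Mm = 4e+08 m.
E = −GMm / (2a).
E = −3.986e+16 · 802.1 / (2 · 4e+08) J ≈ -3.996e+10 J = -39.96 GJ.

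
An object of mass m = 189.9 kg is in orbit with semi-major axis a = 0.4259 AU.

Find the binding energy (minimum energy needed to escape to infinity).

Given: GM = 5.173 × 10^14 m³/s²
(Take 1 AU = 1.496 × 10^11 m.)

Convert to SI: a = 0.4259 AU = 6.37146e+10 m.
Total orbital energy is E = −GMm/(2a); binding energy is E_bind = −E = GMm/(2a).
E_bind = 5.173e+14 · 189.9 / (2 · 6.37146e+10) J ≈ 7.709e+05 J = 770.9 kJ.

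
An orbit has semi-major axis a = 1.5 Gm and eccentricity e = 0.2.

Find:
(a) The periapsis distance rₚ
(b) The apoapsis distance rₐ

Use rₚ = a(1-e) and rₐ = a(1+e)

Convert to SI: a = 1.5 Gm = 1.5e+09 m.
(a) rₚ = a(1 − e) = 1.5e+09 · (1 − 0.2) = 1.5e+09 · 0.8 ≈ 1.2e+09 m = 1.2 Gm.
(b) rₐ = a(1 + e) = 1.5e+09 · (1 + 0.2) = 1.5e+09 · 1.2 ≈ 1.8e+09 m = 1.8 Gm.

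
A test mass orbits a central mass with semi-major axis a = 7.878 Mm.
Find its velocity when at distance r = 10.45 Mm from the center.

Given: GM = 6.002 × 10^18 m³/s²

Convert to SI: a = 7.878 Mm = 7.878e+06 m; r = 10.45 Mm = 1.045e+07 m.
Vis-viva: v = √(GM · (2/r − 1/a)).
2/r − 1/a = 2/1.045e+07 − 1/7.878e+06 = 6.44518e-08 m⁻¹.
v = √(6.002e+18 · 6.44518e-08) m/s ≈ 6.22e+05 m/s = 622 km/s.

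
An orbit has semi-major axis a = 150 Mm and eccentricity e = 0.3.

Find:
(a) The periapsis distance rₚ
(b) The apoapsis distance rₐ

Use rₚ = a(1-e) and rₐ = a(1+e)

Convert to SI: a = 150 Mm = 1.5e+08 m.
(a) rₚ = a(1 − e) = 1.5e+08 · (1 − 0.3) = 1.5e+08 · 0.7 ≈ 1.05e+08 m = 105 Mm.
(b) rₐ = a(1 + e) = 1.5e+08 · (1 + 0.3) = 1.5e+08 · 1.3 ≈ 1.95e+08 m = 195 Mm.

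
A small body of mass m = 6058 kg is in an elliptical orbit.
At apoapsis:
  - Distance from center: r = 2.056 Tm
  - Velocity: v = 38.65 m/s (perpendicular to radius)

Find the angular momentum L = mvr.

Convert to SI: r = 2.056 Tm = 2.056e+12 m.
Since v is perpendicular to r, L = m · v · r.
L = 6058 · 38.65 · 2.056e+12 kg·m²/s ≈ 4.814e+17 kg·m²/s.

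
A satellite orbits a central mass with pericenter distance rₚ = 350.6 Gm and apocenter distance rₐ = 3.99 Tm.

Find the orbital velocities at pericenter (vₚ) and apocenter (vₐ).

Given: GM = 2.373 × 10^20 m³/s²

Convert to SI: rₚ = 350.6 Gm = 3.506e+11 m; rₐ = 3.99 Tm = 3.99e+12 m.
Use the vis-viva equation v² = GM(2/r − 1/a) with a = (rₚ + rₐ)/2 = (3.506e+11 + 3.99e+12)/2 = 2.1703e+12 m.
vₚ = √(GM · (2/rₚ − 1/a)) = √(2.373e+20 · (2/3.506e+11 − 1/2.1703e+12)) m/s ≈ 3.528e+04 m/s = 35.28 km/s.
vₐ = √(GM · (2/rₐ − 1/a)) = √(2.373e+20 · (2/3.99e+12 − 1/2.1703e+12)) m/s ≈ 3100 m/s = 3.1 km/s.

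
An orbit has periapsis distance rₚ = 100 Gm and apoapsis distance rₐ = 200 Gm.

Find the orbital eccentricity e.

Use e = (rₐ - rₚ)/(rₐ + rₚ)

Convert to SI: rₚ = 100 Gm = 1e+11 m; rₐ = 200 Gm = 2e+11 m.
e = (rₐ − rₚ) / (rₐ + rₚ).
e = (2e+11 − 1e+11) / (2e+11 + 1e+11) = 1e+11 / 3e+11 ≈ 0.3333.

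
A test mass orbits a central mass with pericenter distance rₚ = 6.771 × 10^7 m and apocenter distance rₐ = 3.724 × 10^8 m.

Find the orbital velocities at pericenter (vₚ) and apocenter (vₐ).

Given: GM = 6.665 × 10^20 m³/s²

Use the vis-viva equation v² = GM(2/r − 1/a) with a = (rₚ + rₐ)/2 = (6.771e+07 + 3.724e+08)/2 = 2.20055e+08 m.
vₚ = √(GM · (2/rₚ − 1/a)) = √(6.665e+20 · (2/6.771e+07 − 1/2.20055e+08)) m/s ≈ 4.081e+06 m/s = 4081 km/s.
vₐ = √(GM · (2/rₐ − 1/a)) = √(6.665e+20 · (2/3.724e+08 − 1/2.20055e+08)) m/s ≈ 7.421e+05 m/s = 742.1 km/s.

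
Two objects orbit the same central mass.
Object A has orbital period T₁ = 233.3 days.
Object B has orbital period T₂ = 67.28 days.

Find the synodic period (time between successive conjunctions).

Convert to SI: T₁ = 233.3 days = 2.01571e+07 s; T₂ = 67.28 days = 5.81299e+06 s.
T_syn = |T₁ · T₂ / (T₁ − T₂)|.
T_syn = |2.01571e+07 · 5.81299e+06 / (2.01571e+07 − 5.81299e+06)| s ≈ 8.169e+06 s = 94.55 days.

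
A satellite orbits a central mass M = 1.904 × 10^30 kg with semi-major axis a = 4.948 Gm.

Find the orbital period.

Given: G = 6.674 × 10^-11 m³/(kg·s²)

Convert to SI: a = 4.948 Gm = 4.948e+09 m.
GM = G · M = 6.674e-11 · 1.904e+30 = 1.27073e+20 m³/s².
Kepler's third law: T = 2π √(a³ / GM).
Substituting a = 4.948e+09 m and GM = 1.27073e+20 m³/s²:
T = 2π √((4.948e+09)³ / 1.27073e+20) s
T ≈ 1.94e+05 s = 2.245 days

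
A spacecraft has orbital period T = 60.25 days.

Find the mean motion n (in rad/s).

Convert to SI: T = 60.25 days = 5.2056e+06 s.
n = 2π / T.
n = 2π / 5.2056e+06 s ≈ 1.207e-06 rad/s.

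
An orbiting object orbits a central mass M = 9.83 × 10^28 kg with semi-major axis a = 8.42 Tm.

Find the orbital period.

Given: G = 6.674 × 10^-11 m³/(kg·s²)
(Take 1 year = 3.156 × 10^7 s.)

Convert to SI: a = 8.42 Tm = 8.42e+12 m.
GM = G · M = 6.674e-11 · 9.83e+28 = 6.56054e+18 m³/s².
Kepler's third law: T = 2π √(a³ / GM).
Substituting a = 8.42e+12 m and GM = 6.56054e+18 m³/s²:
T = 2π √((8.42e+12)³ / 6.56054e+18) s
T ≈ 5.993e+10 s = 1899 years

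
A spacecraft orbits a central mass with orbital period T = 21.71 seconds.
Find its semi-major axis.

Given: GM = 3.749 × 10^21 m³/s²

Invert Kepler's third law: a = (GM · T² / (4π²))^(1/3).
Substituting T = 21.71 s and GM = 3.749e+21 m³/s²:
a = (3.749e+21 · (21.71)² / (4π²))^(1/3) m
a ≈ 3.551e+07 m = 35.51 Mm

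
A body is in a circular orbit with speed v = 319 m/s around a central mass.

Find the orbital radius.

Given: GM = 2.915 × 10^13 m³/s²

For a circular orbit, v² = GM / r, so r = GM / v².
r = 2.915e+13 / (319)² m ≈ 2.865e+08 m = 286.5 Mm.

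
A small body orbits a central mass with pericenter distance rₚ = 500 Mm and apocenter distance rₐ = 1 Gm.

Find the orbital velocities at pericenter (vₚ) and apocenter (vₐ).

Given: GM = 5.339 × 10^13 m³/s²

Convert to SI: rₚ = 500 Mm = 5e+08 m; rₐ = 1 Gm = 1e+09 m.
Use the vis-viva equation v² = GM(2/r − 1/a) with a = (rₚ + rₐ)/2 = (5e+08 + 1e+09)/2 = 7.5e+08 m.
vₚ = √(GM · (2/rₚ − 1/a)) = √(5.339e+13 · (2/5e+08 − 1/7.5e+08)) m/s ≈ 377.3 m/s = 377.3 m/s.
vₐ = √(GM · (2/rₐ − 1/a)) = √(5.339e+13 · (2/1e+09 − 1/7.5e+08)) m/s ≈ 188.7 m/s = 188.7 m/s.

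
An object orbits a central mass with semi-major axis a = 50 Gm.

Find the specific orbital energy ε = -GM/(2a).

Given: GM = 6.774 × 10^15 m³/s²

Convert to SI: a = 50 Gm = 5e+10 m.
ε = −GM / (2a).
ε = −6.774e+15 / (2 · 5e+10) J/kg ≈ -6.774e+04 J/kg = -67.74 kJ/kg.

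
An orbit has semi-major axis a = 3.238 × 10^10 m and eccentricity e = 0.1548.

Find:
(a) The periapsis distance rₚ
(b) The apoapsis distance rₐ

(a) rₚ = a(1 − e) = 3.238e+10 · (1 − 0.1548) = 3.238e+10 · 0.8452 ≈ 2.737e+10 m = 2.737 × 10^10 m.
(b) rₐ = a(1 + e) = 3.238e+10 · (1 + 0.1548) = 3.238e+10 · 1.1548 ≈ 3.739e+10 m = 3.739 × 10^10 m.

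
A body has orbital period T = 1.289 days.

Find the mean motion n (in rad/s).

Convert to SI: T = 1.289 days = 111370 s.
n = 2π / T.
n = 2π / 111370 s ≈ 5.642e-05 rad/s.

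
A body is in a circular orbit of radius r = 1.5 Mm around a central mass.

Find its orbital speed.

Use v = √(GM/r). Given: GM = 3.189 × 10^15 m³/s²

Convert to SI: r = 1.5 Mm = 1.5e+06 m.
For a circular orbit, gravity supplies the centripetal force, so v = √(GM / r).
v = √(3.189e+15 / 1.5e+06) m/s ≈ 4.611e+04 m/s = 46.11 km/s.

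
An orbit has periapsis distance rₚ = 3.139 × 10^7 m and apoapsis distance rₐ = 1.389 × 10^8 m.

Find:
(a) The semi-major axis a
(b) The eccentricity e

(a) a = (rₚ + rₐ) / 2 = (3.139e+07 + 1.389e+08) / 2 ≈ 8.514e+07 m = 8.514 × 10^7 m.
(b) e = (rₐ − rₚ) / (rₐ + rₚ) = (1.389e+08 − 3.139e+07) / (1.389e+08 + 3.139e+07) ≈ 0.6313.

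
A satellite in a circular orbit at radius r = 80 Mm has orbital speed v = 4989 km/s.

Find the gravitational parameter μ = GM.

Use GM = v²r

Convert to SI: r = 80 Mm = 8e+07 m; v = 4989 km/s = 4.989e+06 m/s.
For a circular orbit v² = GM/r, so GM = v² · r.
GM = (4.989e+06)² · 8e+07 m³/s² ≈ 1.991e+21 m³/s² = 1.991 × 10^21 m³/s².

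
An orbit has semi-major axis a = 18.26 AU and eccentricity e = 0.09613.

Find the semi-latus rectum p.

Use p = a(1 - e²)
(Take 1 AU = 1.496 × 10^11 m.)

Convert to SI: a = 18.26 AU = 2.7317e+12 m.
p = a (1 − e²).
p = 2.7317e+12 · (1 − (0.09613)²) = 2.7317e+12 · 0.990759 ≈ 2.706e+12 m = 18.09 AU.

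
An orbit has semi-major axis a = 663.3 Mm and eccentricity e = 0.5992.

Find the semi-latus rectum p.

Convert to SI: a = 663.3 Mm = 6.633e+08 m.
p = a (1 − e²).
p = 6.633e+08 · (1 − (0.5992)²) = 6.633e+08 · 0.640959 ≈ 4.251e+08 m = 425.1 Mm.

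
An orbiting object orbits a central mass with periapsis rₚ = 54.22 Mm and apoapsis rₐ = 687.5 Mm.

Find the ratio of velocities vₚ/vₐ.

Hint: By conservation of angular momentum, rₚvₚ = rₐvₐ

Convert to SI: rₚ = 54.22 Mm = 5.422e+07 m; rₐ = 687.5 Mm = 6.875e+08 m.
Conservation of angular momentum gives rₚvₚ = rₐvₐ, so vₚ/vₐ = rₐ/rₚ.
vₚ/vₐ = 6.875e+08 / 5.422e+07 ≈ 12.68.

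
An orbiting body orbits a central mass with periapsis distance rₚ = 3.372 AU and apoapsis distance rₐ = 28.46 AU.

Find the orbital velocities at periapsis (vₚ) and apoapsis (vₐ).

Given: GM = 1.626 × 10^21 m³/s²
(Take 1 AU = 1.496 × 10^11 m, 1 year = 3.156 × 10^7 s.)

Convert to SI: rₚ = 3.372 AU = 5.04451e+11 m; rₐ = 28.46 AU = 4.25762e+12 m.
Use the vis-viva equation v² = GM(2/r − 1/a) with a = (rₚ + rₐ)/2 = (5.04451e+11 + 4.25762e+12)/2 = 2.38103e+12 m.
vₚ = √(GM · (2/rₚ − 1/a)) = √(1.626e+21 · (2/5.04451e+11 − 1/2.38103e+12)) m/s ≈ 7.592e+04 m/s = 16.02 AU/year.
vₐ = √(GM · (2/rₐ − 1/a)) = √(1.626e+21 · (2/4.25762e+12 − 1/2.38103e+12)) m/s ≈ 8995 m/s = 1.898 AU/year.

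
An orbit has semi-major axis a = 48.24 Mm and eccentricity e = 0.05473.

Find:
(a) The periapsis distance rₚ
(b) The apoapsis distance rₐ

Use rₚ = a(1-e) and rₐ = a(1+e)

Convert to SI: a = 48.24 Mm = 4.824e+07 m.
(a) rₚ = a(1 − e) = 4.824e+07 · (1 − 0.05473) = 4.824e+07 · 0.94527 ≈ 4.56e+07 m = 45.6 Mm.
(b) rₐ = a(1 + e) = 4.824e+07 · (1 + 0.05473) = 4.824e+07 · 1.05473 ≈ 5.088e+07 m = 50.88 Mm.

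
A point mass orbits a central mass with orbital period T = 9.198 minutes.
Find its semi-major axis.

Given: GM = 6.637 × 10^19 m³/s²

Convert to SI: T = 9.198 minutes = 551.88 s.
Invert Kepler's third law: a = (GM · T² / (4π²))^(1/3).
Substituting T = 551.88 s and GM = 6.637e+19 m³/s²:
a = (6.637e+19 · (551.88)² / (4π²))^(1/3) m
a ≈ 8e+07 m = 80 Mm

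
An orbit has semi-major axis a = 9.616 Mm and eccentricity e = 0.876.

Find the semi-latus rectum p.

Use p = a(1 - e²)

Convert to SI: a = 9.616 Mm = 9.616e+06 m.
p = a (1 − e²).
p = 9.616e+06 · (1 − (0.876)²) = 9.616e+06 · 0.232624 ≈ 2.237e+06 m = 2.237 Mm.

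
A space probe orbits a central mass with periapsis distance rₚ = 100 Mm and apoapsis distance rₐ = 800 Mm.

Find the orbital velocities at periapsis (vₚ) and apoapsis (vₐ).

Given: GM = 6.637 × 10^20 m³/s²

Convert to SI: rₚ = 100 Mm = 1e+08 m; rₐ = 800 Mm = 8e+08 m.
Use the vis-viva equation v² = GM(2/r − 1/a) with a = (rₚ + rₐ)/2 = (1e+08 + 8e+08)/2 = 4.5e+08 m.
vₚ = √(GM · (2/rₚ − 1/a)) = √(6.637e+20 · (2/1e+08 − 1/4.5e+08)) m/s ≈ 3.435e+06 m/s = 3435 km/s.
vₐ = √(GM · (2/rₐ − 1/a)) = √(6.637e+20 · (2/8e+08 − 1/4.5e+08)) m/s ≈ 4.294e+05 m/s = 429.4 km/s.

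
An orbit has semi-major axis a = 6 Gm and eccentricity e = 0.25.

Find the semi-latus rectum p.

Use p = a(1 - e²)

Convert to SI: a = 6 Gm = 6e+09 m.
p = a (1 − e²).
p = 6e+09 · (1 − (0.25)²) = 6e+09 · 0.9375 ≈ 5.625e+09 m = 5.625 Gm.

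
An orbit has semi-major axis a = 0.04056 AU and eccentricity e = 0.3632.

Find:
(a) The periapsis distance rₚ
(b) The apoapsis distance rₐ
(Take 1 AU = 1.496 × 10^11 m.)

Convert to SI: a = 0.04056 AU = 6.06778e+09 m.
(a) rₚ = a(1 − e) = 6.06778e+09 · (1 − 0.3632) = 6.06778e+09 · 0.6368 ≈ 3.864e+09 m = 0.02583 AU.
(b) rₐ = a(1 + e) = 6.06778e+09 · (1 + 0.3632) = 6.06778e+09 · 1.3632 ≈ 8.272e+09 m = 0.05529 AU.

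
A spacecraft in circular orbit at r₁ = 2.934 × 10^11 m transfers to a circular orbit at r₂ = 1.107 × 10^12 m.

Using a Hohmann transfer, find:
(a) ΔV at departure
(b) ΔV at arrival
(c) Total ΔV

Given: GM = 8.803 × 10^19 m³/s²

Transfer semi-major axis: a_t = (r₁ + r₂)/2 = (2.934e+11 + 1.107e+12)/2 = 7.002e+11 m.
Circular speeds: v₁ = √(GM/r₁) = 17321.5 m/s, v₂ = √(GM/r₂) = 8917.47 m/s.
Transfer speeds (vis-viva v² = GM(2/r − 1/a_t)): v₁ᵗ = 21779.5 m/s, v₂ᵗ = 5772.45 m/s.
(a) ΔV₁ = |v₁ᵗ − v₁| ≈ 4458 m/s = 4.458 km/s.
(b) ΔV₂ = |v₂ − v₂ᵗ| ≈ 3145 m/s = 3.145 km/s.
(c) ΔV_total = ΔV₁ + ΔV₂ ≈ 7603 m/s = 7.603 km/s.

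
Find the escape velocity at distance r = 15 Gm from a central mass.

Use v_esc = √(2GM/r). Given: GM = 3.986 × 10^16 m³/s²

Convert to SI: r = 15 Gm = 1.5e+10 m.
Escape velocity comes from setting total energy to zero: ½v² − GM/r = 0 ⇒ v_esc = √(2GM / r).
v_esc = √(2 · 3.986e+16 / 1.5e+10) m/s ≈ 2305 m/s = 2.305 km/s.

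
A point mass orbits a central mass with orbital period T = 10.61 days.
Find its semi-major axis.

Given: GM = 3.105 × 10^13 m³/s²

Convert to SI: T = 10.61 days = 916704 s.
Invert Kepler's third law: a = (GM · T² / (4π²))^(1/3).
Substituting T = 916704 s and GM = 3.105e+13 m³/s²:
a = (3.105e+13 · (916704)² / (4π²))^(1/3) m
a ≈ 8.711e+07 m = 87.11 Mm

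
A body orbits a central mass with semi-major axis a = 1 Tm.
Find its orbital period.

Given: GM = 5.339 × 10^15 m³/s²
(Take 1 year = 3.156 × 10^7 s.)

Convert to SI: a = 1 Tm = 1e+12 m.
Kepler's third law: T = 2π √(a³ / GM).
Substituting a = 1e+12 m and GM = 5.339e+15 m³/s²:
T = 2π √((1e+12)³ / 5.339e+15) s
T ≈ 8.599e+10 s = 2725 years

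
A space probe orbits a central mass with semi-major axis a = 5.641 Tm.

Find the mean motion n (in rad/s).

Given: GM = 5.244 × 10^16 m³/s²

Convert to SI: a = 5.641 Tm = 5.641e+12 m.
n = √(GM / a³).
n = √(5.244e+16 / (5.641e+12)³) rad/s ≈ 1.709e-11 rad/s.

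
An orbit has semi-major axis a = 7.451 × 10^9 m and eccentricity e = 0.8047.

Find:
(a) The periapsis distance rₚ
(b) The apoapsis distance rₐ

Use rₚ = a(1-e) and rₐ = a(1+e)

(a) rₚ = a(1 − e) = 7.451e+09 · (1 − 0.8047) = 7.451e+09 · 0.1953 ≈ 1.455e+09 m = 1.455 × 10^9 m.
(b) rₐ = a(1 + e) = 7.451e+09 · (1 + 0.8047) = 7.451e+09 · 1.8047 ≈ 1.345e+10 m = 1.345 × 10^10 m.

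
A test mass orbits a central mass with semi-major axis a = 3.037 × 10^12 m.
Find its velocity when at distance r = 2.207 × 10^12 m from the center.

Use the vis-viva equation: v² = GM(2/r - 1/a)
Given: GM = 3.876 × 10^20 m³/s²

Vis-viva: v = √(GM · (2/r − 1/a)).
2/r − 1/a = 2/2.207e+12 − 1/3.037e+12 = 5.76935e-13 m⁻¹.
v = √(3.876e+20 · 5.76935e-13) m/s ≈ 1.495e+04 m/s = 14.95 km/s.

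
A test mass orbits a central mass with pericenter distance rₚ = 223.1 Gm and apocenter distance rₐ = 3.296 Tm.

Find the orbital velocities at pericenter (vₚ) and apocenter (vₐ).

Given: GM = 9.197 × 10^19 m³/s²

Convert to SI: rₚ = 223.1 Gm = 2.231e+11 m; rₐ = 3.296 Tm = 3.296e+12 m.
Use the vis-viva equation v² = GM(2/r − 1/a) with a = (rₚ + rₐ)/2 = (2.231e+11 + 3.296e+12)/2 = 1.75955e+12 m.
vₚ = √(GM · (2/rₚ − 1/a)) = √(9.197e+19 · (2/2.231e+11 − 1/1.75955e+12)) m/s ≈ 2.779e+04 m/s = 27.79 km/s.
vₐ = √(GM · (2/rₐ − 1/a)) = √(9.197e+19 · (2/3.296e+12 − 1/1.75955e+12)) m/s ≈ 1881 m/s = 1.881 km/s.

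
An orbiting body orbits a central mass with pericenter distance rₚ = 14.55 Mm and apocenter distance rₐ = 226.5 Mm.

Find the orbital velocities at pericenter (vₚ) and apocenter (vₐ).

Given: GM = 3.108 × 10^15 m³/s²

Convert to SI: rₚ = 14.55 Mm = 1.455e+07 m; rₐ = 226.5 Mm = 2.265e+08 m.
Use the vis-viva equation v² = GM(2/r − 1/a) with a = (rₚ + rₐ)/2 = (1.455e+07 + 2.265e+08)/2 = 1.20525e+08 m.
vₚ = √(GM · (2/rₚ − 1/a)) = √(3.108e+15 · (2/1.455e+07 − 1/1.20525e+08)) m/s ≈ 2.004e+04 m/s = 20.04 km/s.
vₐ = √(GM · (2/rₐ − 1/a)) = √(3.108e+15 · (2/2.265e+08 − 1/1.20525e+08)) m/s ≈ 1287 m/s = 1.287 km/s.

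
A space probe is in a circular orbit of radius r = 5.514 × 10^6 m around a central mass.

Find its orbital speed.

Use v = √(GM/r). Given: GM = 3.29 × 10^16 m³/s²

For a circular orbit, gravity supplies the centripetal force, so v = √(GM / r).
v = √(3.29e+16 / 5.514e+06) m/s ≈ 7.724e+04 m/s = 77.24 km/s.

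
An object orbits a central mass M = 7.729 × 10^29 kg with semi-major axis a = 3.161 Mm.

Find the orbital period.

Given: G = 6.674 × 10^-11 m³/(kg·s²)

Convert to SI: a = 3.161 Mm = 3.161e+06 m.
GM = G · M = 6.674e-11 · 7.729e+29 = 5.15833e+19 m³/s².
Kepler's third law: T = 2π √(a³ / GM).
Substituting a = 3.161e+06 m and GM = 5.15833e+19 m³/s²:
T = 2π √((3.161e+06)³ / 5.15833e+19) s
T ≈ 4.917 s = 4.917 seconds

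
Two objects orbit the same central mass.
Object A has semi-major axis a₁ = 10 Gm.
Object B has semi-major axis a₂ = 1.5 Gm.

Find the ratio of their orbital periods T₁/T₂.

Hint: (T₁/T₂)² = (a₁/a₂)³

Convert to SI: a₁ = 10 Gm = 1e+10 m; a₂ = 1.5 Gm = 1.5e+09 m.
From Kepler's third law, (T₁/T₂)² = (a₁/a₂)³, so T₁/T₂ = (a₁/a₂)^(3/2).
a₁/a₂ = 1e+10 / 1.5e+09 = 6.66667.
T₁/T₂ = (6.66667)^(3/2) ≈ 17.21.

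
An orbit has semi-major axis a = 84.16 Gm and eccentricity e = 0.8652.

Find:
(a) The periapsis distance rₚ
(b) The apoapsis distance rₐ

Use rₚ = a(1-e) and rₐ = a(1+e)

Convert to SI: a = 84.16 Gm = 8.416e+10 m.
(a) rₚ = a(1 − e) = 8.416e+10 · (1 − 0.8652) = 8.416e+10 · 0.1348 ≈ 1.134e+10 m = 11.34 Gm.
(b) rₐ = a(1 + e) = 8.416e+10 · (1 + 0.8652) = 8.416e+10 · 1.8652 ≈ 1.57e+11 m = 157 Gm.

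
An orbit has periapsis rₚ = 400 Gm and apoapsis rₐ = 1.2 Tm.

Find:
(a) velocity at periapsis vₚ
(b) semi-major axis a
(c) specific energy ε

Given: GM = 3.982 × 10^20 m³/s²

Convert to SI: rₚ = 400 Gm = 4e+11 m; rₐ = 1.2 Tm = 1.2e+12 m.
(a) With a = (rₚ + rₐ)/2 = 8e+11 m, vₚ = √(GM (2/rₚ − 1/a)) = √(3.982e+20 · (2/4e+11 − 1/8e+11)) m/s ≈ 3.864e+04 m/s
(b) a = (rₚ + rₐ)/2 = (4e+11 + 1.2e+12)/2 ≈ 8e+11 m
(c) With a = (rₚ + rₐ)/2 = 8e+11 m, ε = −GM/(2a) = −3.982e+20/(2 · 8e+11) J/kg ≈ -2.489e+08 J/kg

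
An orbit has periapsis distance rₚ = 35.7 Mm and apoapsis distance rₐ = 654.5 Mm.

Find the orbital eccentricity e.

Convert to SI: rₚ = 35.7 Mm = 3.57e+07 m; rₐ = 654.5 Mm = 6.545e+08 m.
e = (rₐ − rₚ) / (rₐ + rₚ).
e = (6.545e+08 − 3.57e+07) / (6.545e+08 + 3.57e+07) = 6.188e+08 / 6.902e+08 ≈ 0.8966.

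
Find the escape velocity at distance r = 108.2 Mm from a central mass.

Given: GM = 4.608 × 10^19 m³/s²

Convert to SI: r = 108.2 Mm = 1.082e+08 m.
Escape velocity comes from setting total energy to zero: ½v² − GM/r = 0 ⇒ v_esc = √(2GM / r).
v_esc = √(2 · 4.608e+19 / 1.082e+08) m/s ≈ 9.229e+05 m/s = 922.9 km/s.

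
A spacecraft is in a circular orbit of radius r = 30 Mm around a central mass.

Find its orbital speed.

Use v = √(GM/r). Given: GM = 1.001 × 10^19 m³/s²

Convert to SI: r = 30 Mm = 3e+07 m.
For a circular orbit, gravity supplies the centripetal force, so v = √(GM / r).
v = √(1.001e+19 / 3e+07) m/s ≈ 5.776e+05 m/s = 577.6 km/s.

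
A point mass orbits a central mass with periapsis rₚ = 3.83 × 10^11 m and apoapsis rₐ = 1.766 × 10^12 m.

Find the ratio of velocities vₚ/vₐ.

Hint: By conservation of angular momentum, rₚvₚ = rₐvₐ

Conservation of angular momentum gives rₚvₚ = rₐvₐ, so vₚ/vₐ = rₐ/rₚ.
vₚ/vₐ = 1.766e+12 / 3.83e+11 ≈ 4.611.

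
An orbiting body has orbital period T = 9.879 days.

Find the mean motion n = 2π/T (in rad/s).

Convert to SI: T = 9.879 days = 853546 s.
n = 2π / T.
n = 2π / 853546 s ≈ 7.361e-06 rad/s.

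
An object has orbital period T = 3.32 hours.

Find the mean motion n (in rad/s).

Convert to SI: T = 3.32 hours = 11952 s.
n = 2π / T.
n = 2π / 11952 s ≈ 0.0005257 rad/s.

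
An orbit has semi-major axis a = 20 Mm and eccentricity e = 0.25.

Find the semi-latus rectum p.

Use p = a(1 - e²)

Convert to SI: a = 20 Mm = 2e+07 m.
p = a (1 − e²).
p = 2e+07 · (1 − (0.25)²) = 2e+07 · 0.9375 ≈ 1.875e+07 m = 18.75 Mm.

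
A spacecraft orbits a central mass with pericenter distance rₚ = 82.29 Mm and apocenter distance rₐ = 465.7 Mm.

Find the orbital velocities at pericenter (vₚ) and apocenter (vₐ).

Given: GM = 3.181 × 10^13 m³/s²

Convert to SI: rₚ = 82.29 Mm = 8.229e+07 m; rₐ = 465.7 Mm = 4.657e+08 m.
Use the vis-viva equation v² = GM(2/r − 1/a) with a = (rₚ + rₐ)/2 = (8.229e+07 + 4.657e+08)/2 = 2.73995e+08 m.
vₚ = √(GM · (2/rₚ − 1/a)) = √(3.181e+13 · (2/8.229e+07 − 1/2.73995e+08)) m/s ≈ 810.6 m/s = 810.6 m/s.
vₐ = √(GM · (2/rₐ − 1/a)) = √(3.181e+13 · (2/4.657e+08 − 1/2.73995e+08)) m/s ≈ 143.2 m/s = 143.2 m/s.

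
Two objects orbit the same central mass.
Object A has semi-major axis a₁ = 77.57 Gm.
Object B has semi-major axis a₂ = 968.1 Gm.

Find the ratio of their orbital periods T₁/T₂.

Convert to SI: a₁ = 77.57 Gm = 7.757e+10 m; a₂ = 968.1 Gm = 9.681e+11 m.
From Kepler's third law, (T₁/T₂)² = (a₁/a₂)³, so T₁/T₂ = (a₁/a₂)^(3/2).
a₁/a₂ = 7.757e+10 / 9.681e+11 = 0.080126.
T₁/T₂ = (0.080126)^(3/2) ≈ 0.02268.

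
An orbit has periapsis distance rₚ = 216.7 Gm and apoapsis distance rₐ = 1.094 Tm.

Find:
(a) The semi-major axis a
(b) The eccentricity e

Convert to SI: rₚ = 216.7 Gm = 2.167e+11 m; rₐ = 1.094 Tm = 1.094e+12 m.
(a) a = (rₚ + rₐ) / 2 = (2.167e+11 + 1.094e+12) / 2 ≈ 6.554e+11 m = 655.4 Gm.
(b) e = (rₐ − rₚ) / (rₐ + rₚ) = (1.094e+12 − 2.167e+11) / (1.094e+12 + 2.167e+11) ≈ 0.6693.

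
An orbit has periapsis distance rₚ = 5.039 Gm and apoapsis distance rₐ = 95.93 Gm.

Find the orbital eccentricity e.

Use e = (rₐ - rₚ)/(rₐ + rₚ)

Convert to SI: rₚ = 5.039 Gm = 5.039e+09 m; rₐ = 95.93 Gm = 9.593e+10 m.
e = (rₐ − rₚ) / (rₐ + rₚ).
e = (9.593e+10 − 5.039e+09) / (9.593e+10 + 5.039e+09) = 9.0891e+10 / 1.00969e+11 ≈ 0.9002.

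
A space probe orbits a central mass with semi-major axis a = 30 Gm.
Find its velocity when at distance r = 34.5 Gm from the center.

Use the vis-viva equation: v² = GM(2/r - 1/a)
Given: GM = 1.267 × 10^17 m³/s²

Convert to SI: a = 30 Gm = 3e+10 m; r = 34.5 Gm = 3.45e+10 m.
Vis-viva: v = √(GM · (2/r − 1/a)).
2/r − 1/a = 2/3.45e+10 − 1/3e+10 = 2.46377e-11 m⁻¹.
v = √(1.267e+17 · 2.46377e-11) m/s ≈ 1767 m/s = 1.767 km/s.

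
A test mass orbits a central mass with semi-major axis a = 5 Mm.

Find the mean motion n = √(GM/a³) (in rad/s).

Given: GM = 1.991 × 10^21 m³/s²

Convert to SI: a = 5 Mm = 5e+06 m.
n = √(GM / a³).
n = √(1.991e+21 / (5e+06)³) rad/s ≈ 3.991 rad/s.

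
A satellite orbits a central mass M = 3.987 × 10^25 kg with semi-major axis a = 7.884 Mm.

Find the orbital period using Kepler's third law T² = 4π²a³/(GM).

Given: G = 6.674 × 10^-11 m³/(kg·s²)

Convert to SI: a = 7.884 Mm = 7.884e+06 m.
GM = G · M = 6.674e-11 · 3.987e+25 = 2.66092e+15 m³/s².
Kepler's third law: T = 2π √(a³ / GM).
Substituting a = 7.884e+06 m and GM = 2.66092e+15 m³/s²:
T = 2π √((7.884e+06)³ / 2.66092e+15) s
T ≈ 2696 s = 44.94 minutes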